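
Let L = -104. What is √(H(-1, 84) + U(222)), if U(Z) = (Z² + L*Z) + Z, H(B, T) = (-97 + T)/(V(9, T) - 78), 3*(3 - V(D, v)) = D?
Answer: √951054/6 ≈ 162.54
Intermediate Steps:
V(D, v) = 3 - D/3
H(B, T) = 97/78 - T/78 (H(B, T) = (-97 + T)/((3 - ⅓*9) - 78) = (-97 + T)/((3 - 3) - 78) = (-97 + T)/(0 - 78) = (-97 + T)/(-78) = (-97 + T)*(-1/78) = 97/78 - T/78)
U(Z) = Z² - 103*Z (U(Z) = (Z² - 104*Z) + Z = Z² - 103*Z)
√(H(-1, 84) + U(222)) = √((97/78 - 1/78*84) + 222*(-103 + 222)) = √((97/78 - 14/13) + 222*119) = √(⅙ + 26418) = √(158509/6) = √951054/6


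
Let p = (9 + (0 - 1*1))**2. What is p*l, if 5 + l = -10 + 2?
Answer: -832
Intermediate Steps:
p = 64 (p = (9 + (0 - 1))**2 = (9 - 1)**2 = 8**2 = 64)
l = -13 (l = -5 + (-10 + 2) = -5 - 8 = -13)
p*l = 64*(-13) = -832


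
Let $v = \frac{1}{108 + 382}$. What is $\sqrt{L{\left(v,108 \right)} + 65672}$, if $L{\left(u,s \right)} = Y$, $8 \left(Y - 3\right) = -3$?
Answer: $\frac{\sqrt{1050794}}{4} \approx 256.27$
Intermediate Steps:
$v = \frac{1}{490} \approx 0.0020408$
$Y = \frac{21}{8}$ ($Y = 3 + \frac{1}{8} \left(-3\right) = 3 - \frac{3}{8} = \frac{21}{8} \approx 2.625$)
$L{\left(u,s \right)} = \frac{21}{8}$
$\sqrt{L{\left(v,108 \right)} + 65672} = \sqrt{\frac{21}{8} + 65672} = \sqrt{\frac{525397}{8}} = \frac{\sqrt{1050794}}{4}$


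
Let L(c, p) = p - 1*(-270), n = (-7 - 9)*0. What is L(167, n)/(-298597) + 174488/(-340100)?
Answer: -13048355084/25388209925 ≈ -0.51395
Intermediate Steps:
n = 0 (n = -16*0 = 0)
L(c, p) = 270 + p (L(c, p) = p + 270 = 270 + p)
L(167, n)/(-298597) + 174488/(-340100) = (270 + 0)/(-298597) + 174488/(-340100) = 270*(-1/298597) + 174488*(-1/340100) = -270/298597 - 43622/85025 = -13048355084/25388209925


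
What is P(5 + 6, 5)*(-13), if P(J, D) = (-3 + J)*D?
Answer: -520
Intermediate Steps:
P(J, D) = D*(-3 + J)
P(5 + 6, 5)*(-13) = (5*(-3 + (5 + 6)))*(-13) = (5*(-3 + 11))*(-13) = (5*8)*(-13) = 40*(-13) = -520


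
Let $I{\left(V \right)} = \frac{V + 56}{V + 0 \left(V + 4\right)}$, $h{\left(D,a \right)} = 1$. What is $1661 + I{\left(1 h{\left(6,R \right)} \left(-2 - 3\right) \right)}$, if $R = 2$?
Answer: $\frac{8254}{5} \approx 1650.8$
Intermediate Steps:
$I{\left(V \right)} = \frac{56 + V}{V}$ ($I{\left(V \right)} = \frac{56 + V}{V + 0 \left(4 + V\right)} = \frac{56 + V}{V + 0} = \frac{56 + V}{V}$)
$1661 + I{\left(1 h{\left(6,R \right)} \left(-2 - 3\right) \right)} = 1661 + \frac{56 + 1 \cdot 1 \left(-2 - 3\right)}{1 \cdot 1 \left(-2 - 3\right)} = 1661 + \frac{56 + 1 \cdot 1 \left(-5\right)}{1 \cdot 1 \left(-5\right)} = 1661 + \frac{56 + 1 \left(-5\right)}{1 \left(-5\right)} = 1661 + \frac{56 - 5}{-5} = 1661 - \frac{51}{5} = \frac{8254}{5}$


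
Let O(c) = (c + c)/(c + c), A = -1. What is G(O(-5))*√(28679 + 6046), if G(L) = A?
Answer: -5*√1389 ≈ -186.35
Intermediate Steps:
O(c) = 1 (O(c) = (2*c)/((2*c)) = (2*c)*(1/(2*c)) = 1)
G(L) = -1
G(O(-5))*√(28679 + 6046) = -√(28679 + 6046) = -√34725 = -5*√1389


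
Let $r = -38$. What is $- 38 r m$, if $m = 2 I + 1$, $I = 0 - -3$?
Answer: $10108$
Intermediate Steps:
$I = 3$ ($I = 0 + 3 = 3$)
$m = 7$ ($m = 2 \cdot 3 + 1 = 6 + 1 = 7$)
$- 38 r m = \left(-38\right) \left(-38\right) 7 = 1444 \cdot 7 = 10108$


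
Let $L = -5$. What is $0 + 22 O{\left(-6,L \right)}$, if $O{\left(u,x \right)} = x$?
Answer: $-110$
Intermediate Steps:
$0 + 22 O{\left(-6,L \right)} = 0 + 22 \left(-5\right) = 0 - 110 = -110$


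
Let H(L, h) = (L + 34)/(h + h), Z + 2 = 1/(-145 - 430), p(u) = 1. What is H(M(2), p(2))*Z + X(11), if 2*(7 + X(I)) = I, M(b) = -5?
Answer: -17552/575 ≈ -30.525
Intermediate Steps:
X(I) = -7 + I/2
Z = -1151/575 (Z = -2 + 1/(-145 - 430) = -2 + 1/(-575) = -2 - 1/575 = -1151/575 ≈ -2.0017)
H(L, h) = (34 + L)/(2*h) (H(L, h) = (34 + L)/((2*h)) = (34 + L)*(1/(2*h)) = (34 + L)/(2*h))
H(M(2), p(2))*Z + X(11) = ((1/2)*(34 - 5)/1)*(-1151/575) + (-7 + (1/2)*11) = ((1/2)*1*29)*(-1151/575) + (-7 + 11/2) = (29/2)*(-1151/575) - 3/2 = -33379/1150 - 3/2 = -17552/575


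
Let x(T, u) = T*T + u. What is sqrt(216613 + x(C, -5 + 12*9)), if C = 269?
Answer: sqrt(289077) ≈ 537.66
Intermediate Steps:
x(T, u) = u + T**2 (x(T, u) = T**2 + u = u + T**2)
sqrt(216613 + x(C, -5 + 12*9)) = sqrt(216613 + ((-5 + 12*9) + 269**2)) = sqrt(216613 + ((-5 + 108) + 72361)) = sqrt(216613 + (103 + 72361)) = sqrt(216613 + 72464) = sqrt(289077)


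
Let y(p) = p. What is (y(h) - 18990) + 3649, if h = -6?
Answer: -15347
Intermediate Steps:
(y(h) - 18990) + 3649 = (-6 - 18990) + 3649 = -18996 + 3649 = -15347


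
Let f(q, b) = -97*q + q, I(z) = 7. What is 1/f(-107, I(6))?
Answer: 1/10272 ≈ 9.7352e-5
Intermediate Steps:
f(q, b) = -96*q
1/f(-107, I(6)) = 1/(-96*(-107)) = 1/10272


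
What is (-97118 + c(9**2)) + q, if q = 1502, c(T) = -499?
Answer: -96115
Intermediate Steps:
(-97118 + c(9**2)) + q = (-97118 - 499) + 1502 = -97617 + 1502 = -96115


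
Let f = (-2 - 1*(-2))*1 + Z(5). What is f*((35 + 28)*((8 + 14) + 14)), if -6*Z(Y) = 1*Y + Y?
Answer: -3780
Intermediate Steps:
Z(Y) = -Y/3 (Z(Y) = -(1*Y + Y)/6 = -(Y + Y)/6 = -Y/3)
f = -5/3 (f = (-2 - 1*(-2))*1 - 1/3*5 = (-2 + 2)*1 - 5/3 = 0*1 - 5/3 = 0 - 5/3 = -5/3 ≈ -1.6667)
f*((35 + 28)*((8 + 14) + 14)) = -5*(35 + 28)*((8 + 14) + 14)/3 = -105*(22 + 14) = -105*36 = -5/3*2268 = -3780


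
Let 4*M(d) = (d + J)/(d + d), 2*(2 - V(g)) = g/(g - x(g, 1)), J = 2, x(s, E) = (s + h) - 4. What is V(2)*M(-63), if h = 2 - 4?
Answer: 671/3024 ≈ 0.22189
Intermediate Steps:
h = -2
x(s, E) = -6 + s (x(s, E) = (s - 2) - 4 = (-2 + s) - 4 = -6 + s)
V(g) = 2 - g/12 (V(g) = 2 - g/(2*(g - (-6 + g))) = 2 - g/(2*(g + (6 - g))) = 2 - g/(2*6) = 2 - g/12)
M(d) = (2 + d)/(8*d) (M(d) = ((d + 2)/(d + d))/4 = ((2 + d)/((2*d)))/4 = ((2 + d)*(1/(2*d)))/4 = ((2 + d)/(2*d))/4 = (2 + d)/(8*d))
V(2)*M(-63) = (2 - 1/12*2)*((1/8)*(2 - 63)/(-63)) = (2 - 1/6)*((1/8)*(-1/63)*(-61)) = (11/6)*(61/504) = 671/3024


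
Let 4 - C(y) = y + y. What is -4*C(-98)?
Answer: -800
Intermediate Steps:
C(y) = 4 - 2*y (C(y) = 4 - (y + y) = 4 - 2*y)
-4*C(-98) = -4*(4 - 2*(-98)) = -4*(4 + 196) = -4*200 = -800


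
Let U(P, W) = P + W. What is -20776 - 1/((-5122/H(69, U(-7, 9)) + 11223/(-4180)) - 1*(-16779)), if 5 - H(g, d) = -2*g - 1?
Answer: -26168903287216/1259573701 ≈ -20776.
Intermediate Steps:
H(g, d) = 6 + 2*g (H(g, d) = 5 - (-2*g - 1) = 5 - (-1 - 2*g) = 5 + (1 + 2*g) = 6 + 2*g)
-20776 - 1/((-5122/H(69, U(-7, 9)) + 11223/(-4180)) - 1*(-16779)) = -20776 - 1/((-5122/(6 + 2*69) + 11223/(-4180)) - 1*(-16779)) = -20776 - 1/((-5122/(6 + 138) + 11223*(-1/4180)) + 16779) = -20776 - 1/((-5122/144 - 11223/4180) + 16779) = -20776 - 1/((-5122*1/144 - 11223/4180) + 16779) = -20776 - 1/((-2561/72 - 11223/4180) + 16779) = -20776 - 1/(-2878259/75240 + 16779) = -20776 - 1/1259573701/75240 = -20776 - 1*75240/1259573701 = -20776 - 75240/1259573701 = -26168903287216/1259573701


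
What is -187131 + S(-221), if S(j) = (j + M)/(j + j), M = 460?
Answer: -82712141/442 ≈ -1.8713e+5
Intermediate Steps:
S(j) = (460 + j)/(2*j) (S(j) = (j + 460)/(j + j) = (460 + j)/((2*j)) = (460 + j)*(1/(2*j)) = (460 + j)/(2*j))
-187131 + S(-221) = -187131 + (1/2)*(460 - 221)/(-221) = -187131 + (1/2)*(-1/221)*239 = -187131 - 239/442 = -82712141/442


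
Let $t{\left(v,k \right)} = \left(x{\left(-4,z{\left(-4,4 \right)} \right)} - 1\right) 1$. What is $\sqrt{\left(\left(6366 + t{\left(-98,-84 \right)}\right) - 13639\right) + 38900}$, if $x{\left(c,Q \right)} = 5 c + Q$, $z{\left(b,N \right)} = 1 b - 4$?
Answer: $\sqrt{31598} \approx 177.76$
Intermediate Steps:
$z{\left(b,N \right)} = -4 + b$ ($z{\left(b,N \right)} = b - 4 = -4 + b$)
$x{\left(c,Q \right)} = Q + 5 c$
$t{\left(v,k \right)} = -29$ ($t{\left(v,k \right)} = \left(\left(\left(-4 - 4\right) + 5 \left(-4\right)\right) - 1\right) 1 = \left(\left(-8 - 20\right) - 1\right) 1 = \left(-28 - 1\right) 1 = \left(-29\right) 1 = -29$)
$\sqrt{\left(\left(6366 + t{\left(-98,-84 \right)}\right) - 13639\right) + 38900} = \sqrt{\left(\left(6366 - 29\right) - 13639\right) + 38900} = \sqrt{\left(6337 - 13639\right) + 38900} = \sqrt{-7302 + 38900} = \sqrt{31598}$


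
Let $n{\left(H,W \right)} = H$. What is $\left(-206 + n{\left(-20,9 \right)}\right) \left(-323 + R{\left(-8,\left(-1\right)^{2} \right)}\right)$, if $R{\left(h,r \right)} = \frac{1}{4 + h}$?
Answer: $\frac{146109}{2} \approx 73055.0$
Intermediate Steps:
$\left(-206 + n{\left(-20,9 \right)}\right) \left(-323 + R{\left(-8,\left(-1\right)^{2} \right)}\right) = \left(-206 - 20\right) \left(-323 + \frac{1}{4 - 8}\right) = - 226 \left(-323 + \frac{1}{-4}\right) = - 226 \left(-323 - \frac{1}{4}\right) = \left(-226\right) \left(- \frac{1293}{4}\right) = \frac{146109}{2}$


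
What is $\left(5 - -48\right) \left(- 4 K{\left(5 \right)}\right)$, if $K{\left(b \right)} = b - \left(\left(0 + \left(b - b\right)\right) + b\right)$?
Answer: $0$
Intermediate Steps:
$K{\left(b \right)} = 0$ ($K{\left(b \right)} = b - \left(\left(0 + 0\right) + b\right) = b - \left(0 + b\right) = b - b = 0$)
$\left(5 - -48\right) \left(- 4 K{\left(5 \right)}\right) = \left(5 - -48\right) \left(\left(-4\right) 0\right) = \left(5 + 48\right) 0 = 53 \cdot 0 = 0$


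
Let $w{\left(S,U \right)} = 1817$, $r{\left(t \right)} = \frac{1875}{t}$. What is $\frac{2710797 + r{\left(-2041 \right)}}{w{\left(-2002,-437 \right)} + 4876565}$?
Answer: $\frac{2766367401}{4978388831} \approx 0.55568$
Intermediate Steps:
$\frac{2710797 + r{\left(-2041 \right)}}{w{\left(-2002,-437 \right)} + 4876565} = \frac{2710797 + \frac{1875}{-2041}}{1817 + 4876565} = \frac{2710797 + 1875 \left(- \frac{1}{2041}\right)}{4878382} = \left(2710797 - \frac{1875}{2041}\right) \frac{1}{4878382} = \frac{5532734802}{2041} \cdot \frac{1}{4878382} = \frac{2766367401}{4978388831}$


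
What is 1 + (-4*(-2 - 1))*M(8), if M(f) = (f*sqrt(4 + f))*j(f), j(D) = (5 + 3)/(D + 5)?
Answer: 1 + 1536*sqrt(3)/13 ≈ 205.65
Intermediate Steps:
j(D) = 8/(5 + D)
M(f) = 8*f*sqrt(4 + f)/(5 + f) (M(f) = (f*sqrt(4 + f))*(8/(5 + f)) = 8*f*sqrt(4 + f)/(5 + f))
1 + (-4*(-2 - 1))*M(8) = 1 + (-4*(-2 - 1))*(8*8*sqrt(4 + 8)/(5 + 8)) = 1 + (-4*(-3))*(8*8*sqrt(12)/13) = 1 + 12*(8*8*(2*sqrt(3))*(1/13)) = 1 + 12*(128*sqrt(3)/13) = 1 + 1536*sqrt(3)/13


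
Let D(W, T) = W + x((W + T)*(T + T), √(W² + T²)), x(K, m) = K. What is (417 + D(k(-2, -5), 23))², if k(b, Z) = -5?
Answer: 1537600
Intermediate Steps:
D(W, T) = W + 2*T*(T + W) (D(W, T) = W + (W + T)*(T + T) = W + (T + W)*(2*T) = W + 2*T*(T + W))
(417 + D(k(-2, -5), 23))² = (417 + (-5 + 2*23*(23 - 5)))² = (417 + (-5 + 2*23*18))² = (417 + (-5 + 828))² = (417 + 823)² = 1240² = 1537600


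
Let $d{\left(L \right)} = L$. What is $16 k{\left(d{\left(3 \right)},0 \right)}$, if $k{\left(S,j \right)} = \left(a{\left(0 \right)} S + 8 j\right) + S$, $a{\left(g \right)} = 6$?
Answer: $336$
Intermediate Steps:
$k{\left(S,j \right)} = 7 S + 8 j$ ($k{\left(S,j \right)} = \left(6 S + 8 j\right) + S = 7 S + 8 j$)
$16 k{\left(d{\left(3 \right)},0 \right)} = 16 \left(7 \cdot 3 + 8 \cdot 0\right) = 16 \left(21 + 0\right) = 16 \cdot 21 = 336$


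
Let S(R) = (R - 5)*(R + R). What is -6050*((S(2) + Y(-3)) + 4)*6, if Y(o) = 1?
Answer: 254100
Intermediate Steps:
S(R) = 2*R*(-5 + R) (S(R) = (-5 + R)*(2*R) = 2*R*(-5 + R))
-6050*((S(2) + Y(-3)) + 4)*6 = -6050*((2*2*(-5 + 2) + 1) + 4)*6 = -6050*((2*2*(-3) + 1) + 4)*6 = -6050*((-12 + 1) + 4)*6 = -6050*(-11 + 4)*6 = -6050*(-7*6) = -6050*(-42) = -25*(-10164) = 254100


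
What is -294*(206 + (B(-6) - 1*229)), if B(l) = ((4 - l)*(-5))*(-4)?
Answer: -52038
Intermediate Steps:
B(l) = 80 - 20*l (B(l) = (-20 + 5*l)*(-4) = 80 - 20*l)
-294*(206 + (B(-6) - 1*229)) = -294*(206 + ((80 - 20*(-6)) - 1*229)) = -294*(206 + ((80 + 120) - 229)) = -294*(206 + (200 - 229)) = -294*(206 - 29) = -294*177 = -52038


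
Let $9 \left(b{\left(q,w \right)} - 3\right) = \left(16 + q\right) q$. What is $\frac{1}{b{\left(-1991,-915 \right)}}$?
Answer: $\frac{9}{3932252} \approx 2.2888 \cdot 10^{-6}$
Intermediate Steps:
$b{\left(q,w \right)} = 3 + \frac{q \left(16 + q\right)}{9}$ ($b{\left(q,w \right)} = 3 + \frac{\left(16 + q\right) q}{9} = 3 + \frac{q \left(16 + q\right)}{9}$)
$\frac{1}{b{\left(-1991,-915 \right)}} = \frac{1}{3 + \frac{\left(-1991\right)^{2}}{9} + \frac{16}{9} \left(-1991\right)} = \frac{1}{3 + \frac{1}{9} \cdot 3964081 - \frac{31856}{9}} = \frac{1}{3 + \frac{3964081}{9} - \frac{31856}{9}} = \frac{1}{\frac{3932252}{9}} = \frac{9}{3932252}$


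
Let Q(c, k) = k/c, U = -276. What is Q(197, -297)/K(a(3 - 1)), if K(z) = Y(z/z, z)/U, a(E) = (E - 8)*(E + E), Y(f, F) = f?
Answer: 81972/197 ≈ 416.10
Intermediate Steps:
a(E) = 2*E*(-8 + E) (a(E) = (-8 + E)*(2*E) = 2*E*(-8 + E))
K(z) = -1/276 (K(z) = (z/z)/(-276) = 1*(-1/276) = -1/276)
Q(197, -297)/K(a(3 - 1)) = (-297/197)/(-1/276) = -297*1/197*(-276) = -297/197*(-276) = 81972/197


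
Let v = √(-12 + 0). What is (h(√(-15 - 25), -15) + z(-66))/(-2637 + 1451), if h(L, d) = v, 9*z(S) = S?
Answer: 11/1779 - I*√3/593 ≈ 0.0061833 - 0.0029208*I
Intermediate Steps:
z(S) = S/9
v = 2*I*√3 (v = √(-12) = 2*I*√3 ≈ 3.4641*I)
h(L, d) = 2*I*√3
(h(√(-15 - 25), -15) + z(-66))/(-2637 + 1451) = (2*I*√3 + (⅑)*(-66))/(-2637 + 1451) = (2*I*√3 - 22/3)/(-1186) = (-22/3 + 2*I*√3)*(-1/1186) = 11/1779 - I*√3/593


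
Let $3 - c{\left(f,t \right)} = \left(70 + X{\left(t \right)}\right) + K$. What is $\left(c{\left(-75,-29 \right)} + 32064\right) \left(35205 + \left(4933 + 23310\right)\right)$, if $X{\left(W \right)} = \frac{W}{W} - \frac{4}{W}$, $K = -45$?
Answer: $\frac{58954929880}{29} \approx 2.0329 \cdot 10^{9}$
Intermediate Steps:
$X{\left(W \right)} = 1 - \frac{4}{W}$
$c{\left(f,t \right)} = -22 - \frac{-4 + t}{t}$ ($c{\left(f,t \right)} = 3 - \left(\left(70 + \frac{-4 + t}{t}\right) - 45\right) = 3 - \left(25 + \frac{-4 + t}{t}\right) = -22 - \frac{-4 + t}{t}$)
$\left(c{\left(-75,-29 \right)} + 32064\right) \left(35205 + \left(4933 + 23310\right)\right) = \left(\left(-23 + \frac{4}{-29}\right) + 32064\right) \left(35205 + \left(4933 + 23310\right)\right) = \left(\left(-23 + 4 \left(- \frac{1}{29}\right)\right) + 32064\right) \left(35205 + 28243\right) = \left(\left(-23 - \frac{4}{29}\right) + 32064\right) 63448 = \left(- \frac{671}{29} + 32064\right) 63448 = \frac{929185}{29} \cdot 63448 = \frac{58954929880}{29}$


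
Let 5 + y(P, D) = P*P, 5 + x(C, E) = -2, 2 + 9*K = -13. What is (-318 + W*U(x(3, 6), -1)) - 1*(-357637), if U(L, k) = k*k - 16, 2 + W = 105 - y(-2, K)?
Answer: 355759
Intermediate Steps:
K = -5/3 (K = -2/9 + (1/9)*(-13) = -2/9 - 13/9 = -5/3 ≈ -1.6667)
x(C, E) = -7 (x(C, E) = -5 - 2 = -7)
y(P, D) = -5 + P**2 (y(P, D) = -5 + P*P = -5 + P**2)
W = 104 (W = -2 + (105 - (-5 + (-2)**2)) = -2 + (105 - (-5 + 4)) = -2 + (105 - 1*(-1)) = -2 + (105 + 1) = -2 + 106 = 104)
U(L, k) = -16 + k**2 (U(L, k) = k**2 - 16 = -16 + k**2)
(-318 + W*U(x(3, 6), -1)) - 1*(-357637) = (-318 + 104*(-16 + (-1)**2)) - 1*(-357637) = (-318 + 104*(-16 + 1)) + 357637 = (-318 + 104*(-15)) + 357637 = (-318 - 1560) + 357637 = -1878 + 357637 = 355759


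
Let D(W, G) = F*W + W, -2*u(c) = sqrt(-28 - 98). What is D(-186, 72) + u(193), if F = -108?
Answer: 19902 - 3*I*sqrt(14)/2 ≈ 19902.0 - 5.6125*I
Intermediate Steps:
u(c) = -3*I*sqrt(14)/2 (u(c) = -sqrt(-28 - 98)/2 = -3*I*sqrt(14)/2)
D(W, G) = -107*W (D(W, G) = -108*W + W = -107*W)
D(-186, 72) + u(193) = -107*(-186) - 3*I*sqrt(14)/2 = 19902 - 3*I*sqrt(14)/2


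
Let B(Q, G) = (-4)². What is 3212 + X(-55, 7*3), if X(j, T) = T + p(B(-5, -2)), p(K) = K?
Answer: 3249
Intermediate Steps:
B(Q, G) = 16
X(j, T) = 16 + T (X(j, T) = T + 16 = 16 + T)
3212 + X(-55, 7*3) = 3212 + (16 + 7*3) = 3212 + (16 + 21) = 3212 + 37 = 3249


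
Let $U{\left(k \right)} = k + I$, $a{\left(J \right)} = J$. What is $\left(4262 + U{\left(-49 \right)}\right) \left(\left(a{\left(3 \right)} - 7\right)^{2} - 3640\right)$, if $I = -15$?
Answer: $-15213552$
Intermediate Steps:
$U{\left(k \right)} = -15 + k$ ($U{\left(k \right)} = k - 15 = -15 + k$)
$\left(4262 + U{\left(-49 \right)}\right) \left(\left(a{\left(3 \right)} - 7\right)^{2} - 3640\right) = \left(4262 - 64\right) \left(\left(3 - 7\right)^{2} - 3640\right) = \left(4262 - 64\right) \left(\left(-4\right)^{2} - 3640\right) = 4198 \left(16 - 3640\right) = 4198 \left(-3624\right) = -15213552$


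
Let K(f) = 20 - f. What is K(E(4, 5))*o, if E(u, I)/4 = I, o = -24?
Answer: 0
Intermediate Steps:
E(u, I) = 4*I
K(E(4, 5))*o = (20 - 4*5)*(-24) = (20 - 1*20)*(-24) = (20 - 20)*(-24) = 0*(-24) = 0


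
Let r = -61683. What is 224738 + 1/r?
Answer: 13862514053/61683 ≈ 2.2474e+5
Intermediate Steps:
224738 + 1/r = 224738 + 1/(-61683) = 224738 - 1/61683 = 13862514053/61683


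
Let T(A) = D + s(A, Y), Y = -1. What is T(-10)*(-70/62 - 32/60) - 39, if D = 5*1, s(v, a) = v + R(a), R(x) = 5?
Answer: -39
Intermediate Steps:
s(v, a) = 5 + v (s(v, a) = v + 5 = 5 + v)
D = 5
T(A) = 10 + A (T(A) = 5 + (5 + A) = 10 + A)
T(-10)*(-70/62 - 32/60) - 39 = (10 - 10)*(-70/62 - 32/60) - 39 = 0*(-70*1/62 - 32*1/60) - 39 = 0*(-35/31 - 8/15) - 39 = 0*(-773/465) - 39 = 0 - 39 = -39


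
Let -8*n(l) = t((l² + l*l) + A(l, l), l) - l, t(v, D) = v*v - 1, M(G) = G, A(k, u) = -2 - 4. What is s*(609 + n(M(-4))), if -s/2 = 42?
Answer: -88053/2 ≈ -44027.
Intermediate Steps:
s = -84 (s = -2*42 = -84)
A(k, u) = -6
t(v, D) = -1 + v² (t(v, D) = v² - 1 = -1 + v²)
n(l) = ⅛ - (-6 + 2*l²)²/8 + l/8 (n(l) = -((-1 + ((l² + l*l) - 6)²) - l)/8 = -((-1 + ((l² + l²) - 6)²) - l)/8 = -((-1 + (2*l² - 6)²) - l)/8 = -((-1 + (-6 + 2*l²)²) - l)/8 = -(-1 + (-6 + 2*l²)² - l)/8 = ⅛ - (-6 + 2*l²)²/8 + l/8)
s*(609 + n(M(-4))) = -84*(609 + (⅛ - (-3 + (-4)²)²/2 + (⅛)*(-4))) = -84*(609 + (⅛ - (-3 + 16)²/2 - ½)) = -84*(609 + (⅛ - ½*13² - ½)) = -84*(609 + (⅛ - ½*169 - ½)) = -84*(609 + (⅛ - 169/2 - ½)) = -84*(609 - 679/8) = -84*4193/8 = -88053/2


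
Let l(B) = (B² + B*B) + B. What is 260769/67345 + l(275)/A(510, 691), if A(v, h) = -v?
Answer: -2014291787/6869190 ≈ -293.24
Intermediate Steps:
l(B) = B + 2*B² (l(B) = (B² + B²) + B = 2*B² + B = B + 2*B²)
260769/67345 + l(275)/A(510, 691) = 260769/67345 + (275*(1 + 2*275))/((-1*510)) = 260769*(1/67345) + (275*(1 + 550))/(-510) = 260769/67345 + (275*551)*(-1/510) = 260769/67345 + 151525*(-1/510) = 260769/67345 - 30305/102 = -2014291787/6869190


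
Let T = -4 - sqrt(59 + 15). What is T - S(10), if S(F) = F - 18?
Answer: 4 - sqrt(74) ≈ -4.6023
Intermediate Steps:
S(F) = -18 + F
T = -4 - sqrt(74) ≈ -12.602
T - S(10) = (-4 - sqrt(74)) - (-18 + 10) = (-4 - sqrt(74)) - 1*(-8) = (-4 - sqrt(74)) + 8 = 4 - sqrt(74)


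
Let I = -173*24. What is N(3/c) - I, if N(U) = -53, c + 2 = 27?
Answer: 4099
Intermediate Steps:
c = 25 (c = -2 + 27 = 25)
I = -4152
N(3/c) - I = -53 - 1*(-4152) = -53 + 4152 = 4099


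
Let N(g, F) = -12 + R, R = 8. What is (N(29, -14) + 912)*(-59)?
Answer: -53572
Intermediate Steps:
N(g, F) = -4 (N(g, F) = -12 + 8 = -4)
(N(29, -14) + 912)*(-59) = (-4 + 912)*(-59) = 908*(-59) = -53572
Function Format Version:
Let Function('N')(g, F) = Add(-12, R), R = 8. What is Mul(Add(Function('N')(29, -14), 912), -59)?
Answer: -53572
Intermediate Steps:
Function('N')(g, F) = -4 (Function('N')(g, F) = Add(-12, 8) = -4)
Mul(Add(Function('N')(29, -14), 912), -59) = Mul(Add(-4, 912), -59) = Mul(908, -59) = -53572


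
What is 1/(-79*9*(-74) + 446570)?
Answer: 1/499184 ≈ 2.0033e-6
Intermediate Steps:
1/(-79*9*(-74) + 446570) = 1/(-711*(-74) + 446570) = 1/(52614 + 446570) = 1/499184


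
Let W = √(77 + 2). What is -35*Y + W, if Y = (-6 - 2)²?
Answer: -2240 + √79 ≈ -2231.1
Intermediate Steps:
W = √79 ≈ 8.8882
Y = 64 (Y = (-8)² = 64)
-35*Y + W = -35*64 + √79 = -2240 + √79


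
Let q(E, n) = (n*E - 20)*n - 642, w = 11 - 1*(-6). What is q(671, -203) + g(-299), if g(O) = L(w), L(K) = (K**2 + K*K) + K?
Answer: 27655252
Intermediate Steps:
w = 17 (w = 11 + 6 = 17)
q(E, n) = -642 + n*(-20 + E*n) (q(E, n) = (E*n - 20)*n - 642 = (-20 + E*n)*n - 642 = n*(-20 + E*n) - 642 = -642 + n*(-20 + E*n))
L(K) = K + 2*K**2 (L(K) = (K**2 + K**2) + K = 2*K**2 + K = K + 2*K**2)
g(O) = 595 (g(O) = 17*(1 + 2*17) = 17*(1 + 34) = 17*35 = 595)
q(671, -203) + g(-299) = (-642 - 20*(-203) + 671*(-203)**2) + 595 = (-642 + 4060 + 671*41209) + 595 = (-642 + 4060 + 27651239) + 595 = 27654657 + 595 = 27655252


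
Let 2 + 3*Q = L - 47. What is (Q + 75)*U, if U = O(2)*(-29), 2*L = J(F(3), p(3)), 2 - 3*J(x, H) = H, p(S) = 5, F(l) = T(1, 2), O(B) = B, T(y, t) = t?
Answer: -3393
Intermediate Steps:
F(l) = 2
J(x, H) = 2/3 - H/3
L = -1/2 (L = (2/3 - 1/3*5)/2 = (2/3 - 5/3)/2 = (1/2)*(-1) = -1/2 ≈ -0.50000)
Q = -33/2 (Q = -2/3 + (-1/2 - 47)/3 = -2/3 + (1/3)*(-95/2) = -2/3 - 95/6 = -33/2 ≈ -16.500)
U = -58 (U = 2*(-29) = -58)
(Q + 75)*U = (-33/2 + 75)*(-58) = (117/2)*(-58) = -3393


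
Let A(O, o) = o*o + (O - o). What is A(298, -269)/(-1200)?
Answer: -4558/75 ≈ -60.773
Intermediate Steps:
A(O, o) = O + o² - o (A(O, o) = o² + (O - o) = O + o² - o)
A(298, -269)/(-1200) = (298 + (-269)² - 1*(-269))/(-1200) = (298 + 72361 + 269)*(-1/1200) = 72928*(-1/1200) = -4558/75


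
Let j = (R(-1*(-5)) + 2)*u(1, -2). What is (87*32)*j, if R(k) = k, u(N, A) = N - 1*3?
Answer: -38976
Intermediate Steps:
u(N, A) = -3 + N (u(N, A) = N - 3 = -3 + N)
j = -14 (j = (-1*(-5) + 2)*(-3 + 1) = (5 + 2)*(-2) = 7*(-2) = -14)
(87*32)*j = (87*32)*(-14) = 2784*(-14) = -38976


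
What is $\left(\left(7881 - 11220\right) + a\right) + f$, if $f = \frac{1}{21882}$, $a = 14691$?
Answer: $\frac{248404465}{21882} \approx 11352.0$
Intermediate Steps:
$f = \frac{1}{21882} \approx 4.57 \cdot 10^{-5}$
$\left(\left(7881 - 11220\right) + a\right) + f = \left(\left(7881 - 11220\right) + 14691\right) + \frac{1}{21882} = \left(-3339 + 14691\right) + \frac{1}{21882} = 11352 + \frac{1}{21882} = \frac{248404465}{21882}$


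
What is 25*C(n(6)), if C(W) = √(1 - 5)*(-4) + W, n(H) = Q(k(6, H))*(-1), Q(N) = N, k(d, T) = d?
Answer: -150 - 200*I ≈ -150.0 - 200.0*I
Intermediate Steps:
n(H) = -6 (n(H) = 6*(-1) = -6)
C(W) = W - 8*I (C(W) = √(-4)*(-4) + W = (2*I)*(-4) + W = -8*I + W = W - 8*I)
25*C(n(6)) = 25*(-6 - 8*I) = -150 - 200*I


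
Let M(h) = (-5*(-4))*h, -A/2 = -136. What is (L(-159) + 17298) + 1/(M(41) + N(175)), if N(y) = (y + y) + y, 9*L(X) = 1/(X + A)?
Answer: 23661331132/1367865 ≈ 17298.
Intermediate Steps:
A = 272 (A = -2*(-136) = 272)
M(h) = 20*h
L(X) = 1/(9*(272 + X)) (L(X) = 1/(9*(X + 272)) = 1/(9*(272 + X)))
N(y) = 3*y (N(y) = 2*y + y = 3*y)
(L(-159) + 17298) + 1/(M(41) + N(175)) = (1/(9*(272 - 159)) + 17298) + 1/(20*41 + 3*175) = ((⅑)/113 + 17298) + 1/(820 + 525) = ((⅑)*(1/113) + 17298) + 1/1345 = (1/1017 + 17298) + 1/1345 = 17592067/1017 + 1/1345 = 23661331132/1367865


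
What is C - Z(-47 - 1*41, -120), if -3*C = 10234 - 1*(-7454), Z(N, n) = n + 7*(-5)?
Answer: -5741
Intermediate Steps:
Z(N, n) = -35 + n (Z(N, n) = n - 35 = -35 + n)
C = -5896 (C = -(10234 - 1*(-7454))/3 = -(10234 + 7454)/3 = -⅓*17688 = -5896)
C - Z(-47 - 1*41, -120) = -5896 - (-35 - 120) = -5896 - 1*(-155) = -5896 + 155 = -5741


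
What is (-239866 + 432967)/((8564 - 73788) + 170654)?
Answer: 193101/105430 ≈ 1.8316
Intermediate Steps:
(-239866 + 432967)/((8564 - 73788) + 170654) = 193101/(-65224 + 170654) = 193101/105430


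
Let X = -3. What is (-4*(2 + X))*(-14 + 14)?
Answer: 0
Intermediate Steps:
(-4*(2 + X))*(-14 + 14) = (-4*(2 - 3))*(-14 + 14) = -4*(-1)*0 = 4*0 = 0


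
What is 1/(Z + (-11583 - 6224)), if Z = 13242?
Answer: -1/4565 ≈ -0.00021906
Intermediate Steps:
1/(Z + (-11583 - 6224)) = 1/(13242 + (-11583 - 6224)) = 1/(13242 - 17807) = 1/(-4565) = -1/4565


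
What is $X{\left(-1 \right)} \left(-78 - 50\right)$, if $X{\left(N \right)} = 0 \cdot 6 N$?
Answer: $0$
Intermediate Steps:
$X{\left(N \right)} = 0$ ($X{\left(N \right)} = 0 N = 0$)
$X{\left(-1 \right)} \left(-78 - 50\right) = 0 \left(-78 - 50\right) = 0 \left(-128\right) = 0$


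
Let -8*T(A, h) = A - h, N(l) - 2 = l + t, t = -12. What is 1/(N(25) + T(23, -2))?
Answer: 8/95 ≈ 0.084211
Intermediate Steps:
N(l) = -10 + l (N(l) = 2 + (l - 12) = 2 + (-12 + l) = -10 + l)
T(A, h) = -A/8 + h/8 (T(A, h) = -(A - h)/8 = -A/8 + h/8)
1/(N(25) + T(23, -2)) = 1/((-10 + 25) + (-⅛*23 + (⅛)*(-2))) = 1/(15 + (-23/8 - ¼)) = 1/(15 - 25/8) = 1/(95/8) = 8/95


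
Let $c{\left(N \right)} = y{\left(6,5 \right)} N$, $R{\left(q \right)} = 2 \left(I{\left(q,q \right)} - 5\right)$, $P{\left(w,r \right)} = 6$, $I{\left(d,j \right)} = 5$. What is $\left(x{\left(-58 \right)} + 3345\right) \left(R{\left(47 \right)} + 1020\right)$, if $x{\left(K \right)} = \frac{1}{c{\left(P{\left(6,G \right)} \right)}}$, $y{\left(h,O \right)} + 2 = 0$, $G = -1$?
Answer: $3411815$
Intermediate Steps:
$y{\left(h,O \right)} = -2$ ($y{\left(h,O \right)} = -2 + 0 = -2$)
$R{\left(q \right)} = 0$ ($R{\left(q \right)} = 2 \left(5 - 5\right) = 2 \cdot 0 = 0$)
$c{\left(N \right)} = - 2 N$
$x{\left(K \right)} = - \frac{1}{12}$ ($x{\left(K \right)} = \frac{1}{\left(-2\right) 6} = \frac{1}{-12} = - \frac{1}{12}$)
$\left(x{\left(-58 \right)} + 3345\right) \left(R{\left(47 \right)} + 1020\right) = \left(- \frac{1}{12} + 3345\right) \left(0 + 1020\right) = \frac{40139}{12} \cdot 1020 = 3411815$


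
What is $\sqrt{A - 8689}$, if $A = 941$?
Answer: $2 i \sqrt{1937} \approx 88.023 i$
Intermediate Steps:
$\sqrt{A - 8689} = \sqrt{941 - 8689} = \sqrt{-7748} = 2 i \sqrt{1937}$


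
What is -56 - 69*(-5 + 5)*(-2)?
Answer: -56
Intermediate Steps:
-56 - 69*(-5 + 5)*(-2) = -56 - 0*(-2) = -56 - 69*0 = -56 + 0 = -56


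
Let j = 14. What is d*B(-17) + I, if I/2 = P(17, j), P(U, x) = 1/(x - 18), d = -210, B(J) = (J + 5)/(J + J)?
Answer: -2537/34 ≈ -74.618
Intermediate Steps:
B(J) = (5 + J)/(2*J) (B(J) = (5 + J)/((2*J)) = (5 + J)*(1/(2*J)) = (5 + J)/(2*J))
P(U, x) = 1/(-18 + x)
I = -½ (I = 2/(-18 + 14) = 2/(-4) = 2*(-¼) = -½ ≈ -0.50000)
d*B(-17) + I = -105*(5 - 17)/(-17) - ½ = -105*(-1)*(-12)/17 - ½ = -210*6/17 - ½ = -1260/17 - ½ = -2537/34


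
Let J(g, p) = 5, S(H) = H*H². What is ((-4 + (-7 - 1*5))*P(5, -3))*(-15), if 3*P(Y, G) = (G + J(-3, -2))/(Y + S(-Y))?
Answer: -4/3 ≈ -1.3333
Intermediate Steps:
S(H) = H³
P(Y, G) = (5 + G)/(3*(Y - Y³)) (P(Y, G) = ((G + 5)/(Y + (-Y)³))/3 = ((5 + G)/(Y - Y³))/3 = (5 + G)/(3*(Y - Y³)))
((-4 + (-7 - 1*5))*P(5, -3))*(-15) = ((-4 + (-7 - 1*5))*((⅓)*(5 - 3)/(5*(1 - 1*5²))))*(-15) = ((-4 + (-7 - 5))*((⅓)*(⅕)*2/(1 - 1*25)))*(-15) = ((-4 - 12)*((⅓)*(⅕)*2/(1 - 25)))*(-15) = -16*2/(3*5*(-24))*(-15) = -16*(-1)*2/(3*5*24)*(-15) = -16*(-1/180)*(-15) = (4/45)*(-15) = -4/3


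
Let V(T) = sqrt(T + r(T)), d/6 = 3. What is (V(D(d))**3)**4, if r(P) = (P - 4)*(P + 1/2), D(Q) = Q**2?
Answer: 1277338179181040496056157147136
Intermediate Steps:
d = 18 (d = 6*3 = 18)
r(P) = (1/2 + P)*(-4 + P) (r(P) = (-4 + P)*(P + 1/2) = (-4 + P)*(1/2 + P) = (1/2 + P)*(-4 + P))
V(T) = sqrt(-2 + T**2 - 5*T/2) (V(T) = sqrt(T + (-2 + T**2 - 7*T/2)) = sqrt(-2 + T**2 - 5*T/2))
(V(D(d))**3)**4 = ((sqrt(-8 - 10*18**2 + 4*(18**2)**2)/2)**3)**4 = ((sqrt(-8 - 10*324 + 4*324**2)/2)**3)**4 = ((sqrt(-8 - 3240 + 4*104976)/2)**3)**4 = ((sqrt(-8 - 3240 + 419904)/2)**3)**4 = ((sqrt(416656)/2)**3)**4 = (((4*sqrt(26041))/2)**3)**4 = ((2*sqrt(26041))**3)**4 = (208328*sqrt(26041))**4 = 1277338179181040496056157147136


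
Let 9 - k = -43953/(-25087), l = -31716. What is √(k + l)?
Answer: I*√19956143089194/25087 ≈ 178.07*I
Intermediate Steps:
k = 181830/25087 (k = 9 - (-43953)/(-25087) = 9 - (-43953)*(-1)/25087 = 9 - 1*43953/25087 = 9 - 43953/25087 = 181830/25087 ≈ 7.2480)
√(k + l) = √(181830/25087 - 31716) = √(-795477462/25087) = I*√19956143089194/25087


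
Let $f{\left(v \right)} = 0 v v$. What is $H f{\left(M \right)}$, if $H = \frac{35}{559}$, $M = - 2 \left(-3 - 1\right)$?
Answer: $0$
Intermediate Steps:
$M = 8$ ($M = \left(-2\right) \left(-4\right) = 8$)
$f{\left(v \right)} = 0$ ($f{\left(v \right)} = 0 v = 0$)
$H = \frac{35}{559}$ ($H = 35 \cdot \frac{1}{559} = \frac{35}{559} \approx 0.062612$)
$H f{\left(M \right)} = \frac{35}{559} \cdot 0 = 0$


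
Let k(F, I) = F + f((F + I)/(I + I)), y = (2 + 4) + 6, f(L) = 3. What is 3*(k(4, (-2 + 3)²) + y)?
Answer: 57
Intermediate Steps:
y = 12 (y = 6 + 6 = 12)
k(F, I) = 3 + F (k(F, I) = F + 3 = 3 + F)
3*(k(4, (-2 + 3)²) + y) = 3*((3 + 4) + 12) = 3*(7 + 12) = 3*19 = 57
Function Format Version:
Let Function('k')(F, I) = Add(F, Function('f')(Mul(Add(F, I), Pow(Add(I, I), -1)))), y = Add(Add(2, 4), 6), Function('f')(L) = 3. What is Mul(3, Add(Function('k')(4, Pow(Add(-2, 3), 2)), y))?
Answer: 57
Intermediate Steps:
y = 12 (y = Add(6, 6) = 12)
Function('k')(F, I) = Add(3, F) (Function('k')(F, I) = Add(F, 3) = Add(3, F))
Mul(3, Add(Function('k')(4, Pow(Add(-2, 3), 2)), y)) = Mul(3, Add(Add(3, 4), 12)) = Mul(3, Add(7, 12)) = Mul(3, 19) = 57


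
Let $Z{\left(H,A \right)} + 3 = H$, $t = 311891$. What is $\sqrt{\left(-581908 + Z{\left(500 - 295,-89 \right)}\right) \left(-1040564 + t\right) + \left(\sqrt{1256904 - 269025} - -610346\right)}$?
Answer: $\sqrt{423874066484 + \sqrt{987879}} \approx 6.5106 \cdot 10^{5}$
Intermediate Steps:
$Z{\left(H,A \right)} = -3 + H$
$\sqrt{\left(-581908 + Z{\left(500 - 295,-89 \right)}\right) \left(-1040564 + t\right) + \left(\sqrt{1256904 - 269025} - -610346\right)} = \sqrt{\left(-581908 + \left(-3 + \left(500 - 295\right)\right)\right) \left(-1040564 + 311891\right) + \left(\sqrt{1256904 - 269025} - -610346\right)} = \sqrt{\left(-581908 + \left(-3 + \left(500 - 295\right)\right)\right) \left(-728673\right) + \left(\sqrt{987879} + 610346\right)} = \sqrt{\left(-581908 + \left(-3 + 205\right)\right) \left(-728673\right) + \left(610346 + \sqrt{987879}\right)} = \sqrt{\left(-581908 + 202\right) \left(-728673\right) + \left(610346 + \sqrt{987879}\right)} = \sqrt{\left(-581706\right) \left(-728673\right) + \left(610346 + \sqrt{987879}\right)} = \sqrt{423873456138 + \left(610346 + \sqrt{987879}\right)} = \sqrt{423874066484 + \sqrt{987879}}$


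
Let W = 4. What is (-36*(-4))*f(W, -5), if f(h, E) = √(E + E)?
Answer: 144*I*√10 ≈ 455.37*I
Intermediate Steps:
f(h, E) = √2*√E (f(h, E) = √(2*E) = √2*√E)
(-36*(-4))*f(W, -5) = (-36*(-4))*(√2*√(-5)) = 144*(√2*(I*√5)) = 144*(I*√10) = 144*I*√10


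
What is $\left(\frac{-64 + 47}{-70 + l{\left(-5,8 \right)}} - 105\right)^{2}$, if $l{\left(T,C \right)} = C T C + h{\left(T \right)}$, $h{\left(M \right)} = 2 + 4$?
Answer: $\frac{1624331809}{147456} \approx 11016.0$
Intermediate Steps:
$h{\left(M \right)} = 6$
$l{\left(T,C \right)} = 6 + T C^{2}$ ($l{\left(T,C \right)} = C T C + 6 = T C^{2} + 6 = 6 + T C^{2}$)
$\left(\frac{-64 + 47}{-70 + l{\left(-5,8 \right)}} - 105\right)^{2} = \left(\frac{-64 + 47}{-70 + \left(6 - 5 \cdot 8^{2}\right)} - 105\right)^{2} = \left(- \frac{17}{-70 + \left(6 - 320\right)} - 105\right)^{2} = \left(- \frac{17}{-70 - 314} - 105\right)^{2} = \left(- \frac{17}{-384} - 105\right)^{2} = \left(\left(-17\right) \left(- \frac{1}{384}\right) - 105\right)^{2} = \left(\frac{17}{384} - 105\right)^{2} = \left(- \frac{40303}{384}\right)^{2} = \frac{1624331809}{147456}$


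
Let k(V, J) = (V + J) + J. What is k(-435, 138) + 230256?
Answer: 230097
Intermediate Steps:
k(V, J) = V + 2*J (k(V, J) = (J + V) + J = V + 2*J)
k(-435, 138) + 230256 = (-435 + 2*138) + 230256 = (-435 + 276) + 230256 = -159 + 230256 = 230097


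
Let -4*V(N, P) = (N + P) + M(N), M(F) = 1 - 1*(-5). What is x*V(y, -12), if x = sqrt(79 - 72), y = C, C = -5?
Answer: 11*sqrt(7)/4 ≈ 7.2758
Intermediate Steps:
M(F) = 6 (M(F) = 1 + 5 = 6)
y = -5
x = sqrt(7) ≈ 2.6458
V(N, P) = -3/2 - N/4 - P/4 (V(N, P) = -((N + P) + 6)/4 = -(6 + N + P)/4 = -3/2 - N/4 - P/4)
x*V(y, -12) = sqrt(7)*(-3/2 - 1/4*(-5) - 1/4*(-12)) = sqrt(7)*(-3/2 + 5/4 + 3) = sqrt(7)*(11/4) = 11*sqrt(7)/4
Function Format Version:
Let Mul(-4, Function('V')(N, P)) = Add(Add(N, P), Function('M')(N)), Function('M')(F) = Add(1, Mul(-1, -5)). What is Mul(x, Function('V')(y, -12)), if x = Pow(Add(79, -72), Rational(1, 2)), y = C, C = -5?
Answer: Mul(Rational(11, 4), Pow(7, Rational(1, 2))) ≈ 7.2758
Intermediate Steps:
Function('M')(F) = 6 (Function('M')(F) = Add(1, 5) = 6)
y = -5
x = Pow(7, Rational(1, 2)) ≈ 2.6458
Function('V')(N, P) = Add(Rational(-3, 2), Mul(Rational(-1, 4), N), Mul(Rational(-1, 4), P)) (Function('V')(N, P) = Mul(Rational(-1, 4), Add(Add(N, P), 6)) = Mul(Rational(-1, 4), Add(6, N, P)) = Add(Rational(-3, 2), Mul(Rational(-1, 4), N), Mul(Rational(-1, 4), P)))
Mul(x, Function('V')(y, -12)) = Mul(Pow(7, Rational(1, 2)), Add(Rational(-3, 2), Mul(Rational(-1, 4), -5), Mul(Rational(-1, 4), -12))) = Mul(Pow(7, Rational(1, 2)), Add(Rational(-3, 2), Rational(5, 4), 3)) = Mul(Pow(7, Rational(1, 2)), Rational(11, 4)) = Mul(Rational(11, 4), Pow(7, Rational(1, 2)))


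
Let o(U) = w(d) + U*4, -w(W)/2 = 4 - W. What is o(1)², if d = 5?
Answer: 36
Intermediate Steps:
w(W) = -8 + 2*W (w(W) = -2*(4 - W) = -8 + 2*W)
o(U) = 2 + 4*U (o(U) = (-8 + 2*5) + U*4 = (-8 + 10) + 4*U = 2 + 4*U)
o(1)² = (2 + 4*1)² = (2 + 4)² = 6² = 36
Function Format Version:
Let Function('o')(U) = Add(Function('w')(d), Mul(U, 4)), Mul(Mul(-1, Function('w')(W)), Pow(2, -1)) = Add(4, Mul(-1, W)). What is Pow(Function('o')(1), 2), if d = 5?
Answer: 36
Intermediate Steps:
Function('w')(W) = Add(-8, Mul(2, W)) (Function('w')(W) = Mul(-2, Add(4, Mul(-1, W))) = Add(-8, Mul(2, W)))
Function('o')(U) = Add(2, Mul(4, U)) (Function('o')(U) = Add(Add(-8, Mul(2, 5)), Mul(U, 4)) = Add(Add(-8, 10), Mul(4, U)) = Add(2, Mul(4, U)))
Pow(Function('o')(1), 2) = Pow(Add(2, Mul(4, 1)), 2) = Pow(Add(2, 4), 2) = Pow(6, 2) = 36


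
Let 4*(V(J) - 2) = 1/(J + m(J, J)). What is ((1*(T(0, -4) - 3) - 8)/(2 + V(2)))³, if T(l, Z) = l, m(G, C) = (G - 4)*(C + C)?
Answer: -18399744/857375 ≈ -21.461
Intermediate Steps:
m(G, C) = 2*C*(-4 + G) (m(G, C) = (-4 + G)*(2*C) = 2*C*(-4 + G))
V(J) = 2 + 1/(4*(J + 2*J*(-4 + J)))
((1*(T(0, -4) - 3) - 8)/(2 + V(2)))³ = ((1*(0 - 3) - 8)/(2 + (¼)*(1 - 56*2 + 16*2²)/(2*(-7 + 2*2))))³ = ((1*(-3) - 8)/(2 + (¼)*(½)*(1 - 112 + 16*4)/(-7 + 4)))³ = ((-3 - 8)/(2 + (¼)*(½)*(1 - 112 + 64)/(-3)))³ = (-11/(2 + (¼)*(½)*(-⅓)*(-47)))³ = (-11/(2 + 47/24))³ = (-11/95/24)³ = (-11*24/95)³ = (-264/95)³ = -18399744/857375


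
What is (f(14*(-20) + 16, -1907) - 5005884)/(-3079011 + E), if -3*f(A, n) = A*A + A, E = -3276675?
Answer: 2514514/3177843 ≈ 0.79126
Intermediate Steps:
f(A, n) = -A/3 - A²/3 (f(A, n) = -(A*A + A)/3 = -(A² + A)/3 = -(A + A²)/3 = -A/3 - A²/3)
(f(14*(-20) + 16, -1907) - 5005884)/(-3079011 + E) = (-(14*(-20) + 16)*(1 + (14*(-20) + 16))/3 - 5005884)/(-3079011 - 3276675) = (-(-280 + 16)*(1 + (-280 + 16))/3 - 5005884)/(-6355686) = (-⅓*(-264)*(1 - 264) - 5005884)*(-1/6355686) = (-⅓*(-264)*(-263) - 5005884)*(-1/6355686) = (-23144 - 5005884)*(-1/6355686) = -5029028*(-1/6355686) = 2514514/3177843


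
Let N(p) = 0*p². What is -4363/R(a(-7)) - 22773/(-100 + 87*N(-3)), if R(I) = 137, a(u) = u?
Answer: 2683601/13700 ≈ 195.88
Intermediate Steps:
N(p) = 0
-4363/R(a(-7)) - 22773/(-100 + 87*N(-3)) = -4363/137 - 22773/(-100 + 87*0) = -4363*1/137 - 22773/(-100 + 0) = -4363/137 - 22773/(-100) = -4363/137 - 22773*(-1/100) = -4363/137 + 22773/100 = 2683601/13700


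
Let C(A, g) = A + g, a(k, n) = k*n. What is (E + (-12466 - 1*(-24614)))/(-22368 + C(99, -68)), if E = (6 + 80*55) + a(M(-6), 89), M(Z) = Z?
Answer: -16020/22337 ≈ -0.71720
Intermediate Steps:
E = 3872 (E = (6 + 80*55) - 6*89 = (6 + 4400) - 534 = 4406 - 534 = 3872)
(E + (-12466 - 1*(-24614)))/(-22368 + C(99, -68)) = (3872 + (-12466 - 1*(-24614)))/(-22368 + (99 - 68)) = (3872 + (-12466 + 24614))/(-22368 + 31) = (3872 + 12148)/(-22337) = 16020*(-1/22337) = -16020/22337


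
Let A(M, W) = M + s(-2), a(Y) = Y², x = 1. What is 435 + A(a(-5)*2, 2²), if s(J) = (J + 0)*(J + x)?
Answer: 487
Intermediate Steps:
s(J) = J*(1 + J) (s(J) = (J + 0)*(J + 1) = J*(1 + J))
A(M, W) = 2 + M (A(M, W) = M - 2*(1 - 2) = M - 2*(-1) = M + 2 = 2 + M)
435 + A(a(-5)*2, 2²) = 435 + (2 + (-5)²*2) = 435 + (2 + 25*2) = 435 + (2 + 50) = 435 + 52 = 487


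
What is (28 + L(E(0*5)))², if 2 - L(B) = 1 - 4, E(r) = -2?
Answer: 1089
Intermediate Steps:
L(B) = 5 (L(B) = 2 - (1 - 4) = 2 - 1*(-3) = 2 + 3 = 5)
(28 + L(E(0*5)))² = (28 + 5)² = 33² = 1089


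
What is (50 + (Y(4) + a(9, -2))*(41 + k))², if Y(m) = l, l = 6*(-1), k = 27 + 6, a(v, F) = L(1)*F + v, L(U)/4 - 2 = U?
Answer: 2262016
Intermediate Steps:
L(U) = 8 + 4*U
a(v, F) = v + 12*F (a(v, F) = (8 + 4*1)*F + v = (8 + 4)*F + v = 12*F + v = v + 12*F)
k = 33
l = -6
Y(m) = -6
(50 + (Y(4) + a(9, -2))*(41 + k))² = (50 + (-6 + (9 + 12*(-2)))*(41 + 33))² = (50 + (-6 + (9 - 24))*74)² = (50 + (-6 - 15)*74)² = (50 - 21*74)² = (50 - 1554)² = (-1504)² = 2262016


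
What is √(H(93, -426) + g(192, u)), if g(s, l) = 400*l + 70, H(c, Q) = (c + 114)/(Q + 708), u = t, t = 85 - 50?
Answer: 9*√1534926/94 ≈ 118.62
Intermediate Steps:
t = 35
u = 35
H(c, Q) = (114 + c)/(708 + Q)
g(s, l) = 70 + 400*l
√(H(93, -426) + g(192, u)) = √((114 + 93)/(708 - 426) + (70 + 400*35)) = √(207/282 + (70 + 14000)) = √((1/282)*207 + 14070) = √(69/94 + 14070) = √(1322649/94) = 9*√1534926/94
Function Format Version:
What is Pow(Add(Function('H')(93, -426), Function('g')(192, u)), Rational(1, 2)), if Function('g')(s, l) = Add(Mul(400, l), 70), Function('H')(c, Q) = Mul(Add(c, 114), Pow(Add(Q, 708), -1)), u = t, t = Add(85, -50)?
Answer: Mul(Rational(9, 94), Pow(1534926, Rational(1, 2))) ≈ 118.62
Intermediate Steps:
t = 35
u = 35
Function('H')(c, Q) = Mul(Pow(Add(708, Q), -1), Add(114, c)) (Function('H')(c, Q) = Mul(Add(114, c), Pow(Add(708, Q), -1)) = Mul(Pow(Add(708, Q), -1), Add(114, c)))
Function('g')(s, l) = Add(70, Mul(400, l))
Pow(Add(Function('H')(93, -426), Function('g')(192, u)), Rational(1, 2)) = Pow(Add(Mul(Pow(Add(708, -426), -1), Add(114, 93)), Add(70, Mul(400, 35))), Rational(1, 2)) = Pow(Add(Mul(Pow(282, -1), 207), Add(70, 14000)), Rational(1, 2)) = Pow(Add(Mul(Rational(1, 282), 207), 14070), Rational(1, 2)) = Pow(Add(Rational(69, 94), 14070), Rational(1, 2)) = Pow(Rational(1322649, 94), Rational(1, 2)) = Mul(Rational(9, 94), Pow(1534926, Rational(1, 2)))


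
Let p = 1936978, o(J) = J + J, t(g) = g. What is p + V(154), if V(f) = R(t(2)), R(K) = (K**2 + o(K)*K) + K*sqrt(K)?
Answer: 1936990 + 2*sqrt(2) ≈ 1.9370e+6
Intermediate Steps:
o(J) = 2*J
R(K) = K**(3/2) + 3*K**2 (R(K) = (K**2 + (2*K)*K) + K*sqrt(K) = (K**2 + 2*K**2) + K**(3/2) = 3*K**2 + K**(3/2) = K**(3/2) + 3*K**2)
V(f) = 12 + 2*sqrt(2) (V(f) = 2**(3/2) + 3*2**2 = 2*sqrt(2) + 3*4 = 2*sqrt(2) + 12 = 12 + 2*sqrt(2))
p + V(154) = 1936978 + (12 + 2*sqrt(2)) = 1936990 + 2*sqrt(2)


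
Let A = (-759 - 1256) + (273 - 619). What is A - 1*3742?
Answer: -6103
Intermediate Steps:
A = -2361 (A = -2015 - 346 = -2361)
A - 1*3742 = -2361 - 1*3742 = -2361 - 3742 = -6103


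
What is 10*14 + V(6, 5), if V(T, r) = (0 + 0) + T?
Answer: 146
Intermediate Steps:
V(T, r) = T (V(T, r) = 0 + T = T)
10*14 + V(6, 5) = 10*14 + 6 = 140 + 6 = 146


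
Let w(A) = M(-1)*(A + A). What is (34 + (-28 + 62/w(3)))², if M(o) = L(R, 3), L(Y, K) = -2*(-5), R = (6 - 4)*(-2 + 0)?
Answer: 44521/900 ≈ 49.468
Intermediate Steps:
R = -4 (R = 2*(-2) = -4)
L(Y, K) = 10
M(o) = 10
w(A) = 20*A (w(A) = 10*(A + A) = 10*(2*A) = 20*A)
(34 + (-28 + 62/w(3)))² = (34 + (-28 + 62/((20*3))))² = (34 + (-28 + 62/60))² = (34 + (-28 + 62*(1/60)))² = (34 + (-28 + 31/30))² = (34 - 809/30)² = (211/30)² = 44521/900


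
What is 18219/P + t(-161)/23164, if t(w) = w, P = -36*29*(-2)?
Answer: 35140729/4030536 ≈ 8.7186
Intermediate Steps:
P = 2088 (P = -1044*(-2) = 2088)
18219/P + t(-161)/23164 = 18219/2088 - 161/23164 = 18219*(1/2088) - 161*1/23164 = 6073/696 - 161/23164 = 35140729/4030536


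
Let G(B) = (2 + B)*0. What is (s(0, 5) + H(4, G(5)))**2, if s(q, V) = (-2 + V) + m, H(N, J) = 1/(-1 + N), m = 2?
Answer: 256/9 ≈ 28.444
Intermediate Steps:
G(B) = 0
s(q, V) = V (s(q, V) = (-2 + V) + 2 = V)
(s(0, 5) + H(4, G(5)))**2 = (5 + 1/(-1 + 4))**2 = (5 + 1/3)**2 = (16/3)**2 = 256/9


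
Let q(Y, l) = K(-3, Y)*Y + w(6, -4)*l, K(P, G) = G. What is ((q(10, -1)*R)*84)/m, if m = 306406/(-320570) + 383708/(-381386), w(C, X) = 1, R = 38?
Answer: -1073206268155560/6662895341 ≈ -1.6107e+5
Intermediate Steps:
m = -59966058069/30565227505 (m = 306406*(-1/320570) + 383708*(-1/381386) = -153203/160285 - 191854/190693 = -59966058069/30565227505 ≈ -1.9619)
q(Y, l) = l + Y² (q(Y, l) = Y*Y + 1*l = Y² + l = l + Y²)
((q(10, -1)*R)*84)/m = (((-1 + 10²)*38)*84)/(-59966058069/30565227505) = (((-1 + 100)*38)*84)*(-30565227505/59966058069) = ((99*38)*84)*(-30565227505/59966058069) = (3762*84)*(-30565227505/59966058069) = 316008*(-30565227505/59966058069) = -1073206268155560/6662895341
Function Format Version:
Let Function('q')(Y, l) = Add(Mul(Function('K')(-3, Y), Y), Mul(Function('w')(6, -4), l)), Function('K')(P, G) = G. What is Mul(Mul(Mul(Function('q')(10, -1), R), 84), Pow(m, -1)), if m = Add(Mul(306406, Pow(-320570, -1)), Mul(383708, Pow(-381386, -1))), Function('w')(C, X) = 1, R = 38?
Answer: Rational(-1073206268155560, 6662895341) ≈ -1.6107e+5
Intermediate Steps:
m = Rational(-59966058069, 30565227505) (m = Add(Mul(306406, Rational(-1, 320570)), Mul(383708, Rational(-1, 381386))) = Add(Rational(-153203, 160285), Rational(-191854, 190693)) = Rational(-59966058069, 30565227505) ≈ -1.9619)
Function('q')(Y, l) = Add(l, Pow(Y, 2)) (Function('q')(Y, l) = Add(Mul(Y, Y), Mul(1, l)) = Add(Pow(Y, 2), l) = Add(l, Pow(Y, 2)))
Mul(Mul(Mul(Function('q')(10, -1), R), 84), Pow(m, -1)) = Mul(Mul(Mul(Add(-1, Pow(10, 2)), 38), 84), Pow(Rational(-59966058069, 30565227505), -1)) = Mul(Mul(Mul(Add(-1, 100), 38), 84), Rational(-30565227505, 59966058069)) = Mul(Mul(Mul(99, 38), 84), Rational(-30565227505, 59966058069)) = Mul(Mul(3762, 84), Rational(-30565227505, 59966058069)) = Mul(316008, Rational(-30565227505, 59966058069)) = Rational(-1073206268155560, 6662895341)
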